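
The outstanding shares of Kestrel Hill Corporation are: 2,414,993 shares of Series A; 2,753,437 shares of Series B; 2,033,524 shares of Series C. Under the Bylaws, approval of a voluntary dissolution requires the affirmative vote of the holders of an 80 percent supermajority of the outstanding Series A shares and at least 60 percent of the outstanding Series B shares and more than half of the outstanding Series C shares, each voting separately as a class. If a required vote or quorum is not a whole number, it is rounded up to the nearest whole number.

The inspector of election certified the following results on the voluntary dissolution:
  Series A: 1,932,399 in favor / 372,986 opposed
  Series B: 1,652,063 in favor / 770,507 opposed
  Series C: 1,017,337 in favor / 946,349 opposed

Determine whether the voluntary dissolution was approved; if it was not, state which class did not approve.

Approved — every class gave the required vote.

Series A: 4/5 of 2414993 = 1931994.40, rounded up to 1931995; 1,931,995 required, 1,932,399 in favor — approved.
Series B: 3/5 of 2753437 = 1652062.20, rounded up to 1652063; 1,652,063 required, 1,652,063 in favor — approved.
Series C: a majority of 2033524 is 1016763; 1,016,763 required, 1,017,337 in favor — approved.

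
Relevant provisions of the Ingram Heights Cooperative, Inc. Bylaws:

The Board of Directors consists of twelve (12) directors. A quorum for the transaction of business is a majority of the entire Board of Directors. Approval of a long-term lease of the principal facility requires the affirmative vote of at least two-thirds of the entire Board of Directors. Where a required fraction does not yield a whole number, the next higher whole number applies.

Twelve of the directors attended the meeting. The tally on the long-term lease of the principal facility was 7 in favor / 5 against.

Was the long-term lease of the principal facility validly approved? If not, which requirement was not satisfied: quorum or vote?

Quorum: 12 present; quorum is 7. Satisfied.
Vote: the long-term lease of the principal facility requires two-thirds of the entire Board of Directors (12). 2/3 of 12 = 8, so 8 affirmative votes are needed; 7 voted in favor. Not satisfied.

Invalid — vote requirement not satisfied.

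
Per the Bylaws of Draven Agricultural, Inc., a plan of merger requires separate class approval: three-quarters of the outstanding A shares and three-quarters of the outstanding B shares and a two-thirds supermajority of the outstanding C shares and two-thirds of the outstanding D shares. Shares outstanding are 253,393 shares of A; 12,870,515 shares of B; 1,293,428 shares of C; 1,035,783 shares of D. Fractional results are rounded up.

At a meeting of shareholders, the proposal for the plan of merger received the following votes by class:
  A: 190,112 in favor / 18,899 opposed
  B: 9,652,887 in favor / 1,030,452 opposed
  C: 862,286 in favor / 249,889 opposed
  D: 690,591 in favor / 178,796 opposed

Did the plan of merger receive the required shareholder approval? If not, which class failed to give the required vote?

A: 3/4 of 253393 = 190044.75, rounded up to 190045; 190,045 required, 190,112 in favor — approved.
B: 3/4 of 12870515 = 9652886.25, rounded up to 9652887; 9,652,887 required, 9,652,887 in favor — approved.
C: 2/3 of 1293428 = 862285.33, rounded up to 862286; 862,286 required, 862,286 in favor — approved.
D: 2/3 of 1035783 = 690522; 690,522 required, 690,591 in favor — approved.

Approved — every class gave the required vote.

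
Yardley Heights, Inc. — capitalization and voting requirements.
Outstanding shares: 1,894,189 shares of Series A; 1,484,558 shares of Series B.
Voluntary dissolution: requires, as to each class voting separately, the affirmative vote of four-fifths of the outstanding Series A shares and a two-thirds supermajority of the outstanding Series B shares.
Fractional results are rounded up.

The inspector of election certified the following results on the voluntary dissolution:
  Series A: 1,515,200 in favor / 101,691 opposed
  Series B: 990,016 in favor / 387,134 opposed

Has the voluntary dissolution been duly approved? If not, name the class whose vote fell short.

Not approved — the Series A shares did not give the required vote.

Series A: 4/5 of 1894189 = 1515351.20, rounded up to 1515352; 1,515,352 required, 1,515,200 in favor — not approved.
Series B: 2/3 of 1484558 = 989705.33, rounded up to 989706; 989,706 required, 990,016 in favor — approved.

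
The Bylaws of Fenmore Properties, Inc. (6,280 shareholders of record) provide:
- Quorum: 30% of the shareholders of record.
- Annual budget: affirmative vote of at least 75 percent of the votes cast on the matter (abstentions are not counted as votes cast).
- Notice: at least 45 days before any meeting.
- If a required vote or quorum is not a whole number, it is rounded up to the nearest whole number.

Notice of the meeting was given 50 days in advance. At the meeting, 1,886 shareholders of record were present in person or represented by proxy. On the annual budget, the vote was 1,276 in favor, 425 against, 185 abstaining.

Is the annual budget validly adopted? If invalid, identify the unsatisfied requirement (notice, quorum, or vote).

Valid — all requirements satisfied.

Notice: 50 days given; 45 required. Satisfied.
Quorum: 30% of 6,280 = 1,884; 1,886 present. Satisfied.
Vote: requires three-fourths of the votes cast (1,886 − 185 abstaining = 1,701); 3/4 of 1701 = 1275.75, rounded up to 1276, so 1,276 needed; 1,276 in favor. Satisfied.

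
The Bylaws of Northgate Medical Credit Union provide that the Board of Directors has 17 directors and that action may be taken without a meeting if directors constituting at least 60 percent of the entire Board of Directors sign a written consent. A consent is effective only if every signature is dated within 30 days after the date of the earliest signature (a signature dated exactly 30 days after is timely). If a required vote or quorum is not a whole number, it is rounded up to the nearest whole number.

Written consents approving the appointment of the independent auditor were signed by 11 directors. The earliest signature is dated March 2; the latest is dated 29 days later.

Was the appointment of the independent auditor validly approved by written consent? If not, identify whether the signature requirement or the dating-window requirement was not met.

Effective — both the signature and dating-window requirements are satisfied.

Signatures required: at least 60 percent of 17 — 3/5 of 17 = 10.20, rounded up to 11, so 11 needed; 11 signed. Sufficient.
Dating window: the latest signature is 29 days after the earliest; the limit is 30 days. Within the window.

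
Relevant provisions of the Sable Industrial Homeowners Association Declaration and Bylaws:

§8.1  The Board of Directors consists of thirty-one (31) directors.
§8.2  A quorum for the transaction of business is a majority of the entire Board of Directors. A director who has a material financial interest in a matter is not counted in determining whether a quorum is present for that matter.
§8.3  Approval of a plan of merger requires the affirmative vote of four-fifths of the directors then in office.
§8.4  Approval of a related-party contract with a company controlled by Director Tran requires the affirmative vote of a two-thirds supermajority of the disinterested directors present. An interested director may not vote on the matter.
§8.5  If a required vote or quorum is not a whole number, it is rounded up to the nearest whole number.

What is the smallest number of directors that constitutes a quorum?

A majority of 31 is 16.

16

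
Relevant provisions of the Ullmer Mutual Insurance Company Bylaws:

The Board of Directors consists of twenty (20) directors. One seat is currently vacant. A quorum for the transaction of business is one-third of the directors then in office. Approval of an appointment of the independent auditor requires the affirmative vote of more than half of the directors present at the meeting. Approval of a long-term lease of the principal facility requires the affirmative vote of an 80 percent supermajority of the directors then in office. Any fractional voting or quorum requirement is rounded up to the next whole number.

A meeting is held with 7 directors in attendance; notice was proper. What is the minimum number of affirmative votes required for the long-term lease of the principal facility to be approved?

16

The long-term lease of the principal facility requires four-fifths of the directors then in office (19).
4/5 of 19 = 15.20, rounded up to 16.
(Only 7 can vote, so the long-term lease of the principal facility cannot pass at this meeting, but the required vote is still 16.)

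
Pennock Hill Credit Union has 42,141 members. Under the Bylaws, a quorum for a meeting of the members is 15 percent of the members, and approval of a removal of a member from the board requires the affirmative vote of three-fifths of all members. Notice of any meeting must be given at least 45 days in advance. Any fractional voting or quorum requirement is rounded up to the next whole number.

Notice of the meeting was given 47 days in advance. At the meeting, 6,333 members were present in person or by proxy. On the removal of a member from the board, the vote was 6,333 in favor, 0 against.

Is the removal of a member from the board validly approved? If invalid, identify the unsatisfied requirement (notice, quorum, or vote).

Invalid — vote requirement not satisfied.

Notice: 47 days given; 45 required. Satisfied.
Quorum: 15% of 42,141 = 6,321.15, rounded up to 6,322; 6,333 present. Satisfied.
Vote: requires three-fifths of all members (42,141); 3/5 of 42141 = 25284.60, rounded up to 25285, so 25,285 needed; 6,333 in favor. Not satisfied.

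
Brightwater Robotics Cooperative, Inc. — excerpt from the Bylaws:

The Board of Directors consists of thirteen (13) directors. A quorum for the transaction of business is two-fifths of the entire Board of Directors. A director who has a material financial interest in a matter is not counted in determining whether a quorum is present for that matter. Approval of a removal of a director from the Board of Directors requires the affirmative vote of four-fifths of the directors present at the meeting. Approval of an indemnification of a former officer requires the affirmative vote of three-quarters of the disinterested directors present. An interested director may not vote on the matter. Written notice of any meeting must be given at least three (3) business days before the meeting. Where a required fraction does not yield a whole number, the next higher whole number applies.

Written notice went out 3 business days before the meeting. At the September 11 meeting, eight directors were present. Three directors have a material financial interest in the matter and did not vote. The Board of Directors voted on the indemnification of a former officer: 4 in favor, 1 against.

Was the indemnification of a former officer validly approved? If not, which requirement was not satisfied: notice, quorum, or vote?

Invalid — quorum requirement not satisfied.

Notice: 3 business days given; 3 required (3 ≥ 3). Satisfied.
Quorum: 8 present, but the 3 interested directors do not count, leaving 5. Quorum is 6. Not satisfied.
Vote: the indemnification of a former officer requires three-fourths of the disinterested directors present (8 − 3 = 5). 3/4 of 5 = 3.75, rounded up to 4, so 4 affirmative votes are needed; 4 voted in favor. Satisfied. (Moot — without a quorum no business can be validly transacted.)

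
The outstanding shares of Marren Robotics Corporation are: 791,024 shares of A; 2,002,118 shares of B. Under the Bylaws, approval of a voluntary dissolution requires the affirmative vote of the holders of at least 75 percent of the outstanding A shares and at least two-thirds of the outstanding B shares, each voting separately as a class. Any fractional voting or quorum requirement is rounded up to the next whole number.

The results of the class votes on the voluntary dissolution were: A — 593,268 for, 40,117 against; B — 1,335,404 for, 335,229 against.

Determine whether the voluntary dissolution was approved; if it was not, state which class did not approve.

A: 3/4 of 791024 = 593268; 593,268 required, 593,268 in favor — approved.
B: 2/3 of 2002118 = 1334745.33, rounded up to 1334746; 1,334,746 required, 1,335,404 in favor — approved.

Approved — every class gave the required vote.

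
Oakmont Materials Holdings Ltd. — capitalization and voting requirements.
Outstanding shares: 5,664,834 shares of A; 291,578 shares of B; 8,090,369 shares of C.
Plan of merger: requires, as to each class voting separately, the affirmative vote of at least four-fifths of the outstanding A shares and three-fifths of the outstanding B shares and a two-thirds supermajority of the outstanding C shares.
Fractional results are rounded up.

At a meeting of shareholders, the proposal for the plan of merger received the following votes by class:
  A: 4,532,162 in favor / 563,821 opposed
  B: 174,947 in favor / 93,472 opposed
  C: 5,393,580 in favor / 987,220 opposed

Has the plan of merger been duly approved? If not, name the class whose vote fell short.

A: 4/5 of 5664834 = 4531867.20, rounded up to 4531868; 4,531,868 required, 4,532,162 in favor — approved.
B: 3/5 of 291578 = 174946.80, rounded up to 174947; 174,947 required, 174,947 in favor — approved.
C: 2/3 of 8090369 = 5393579.33, rounded up to 5393580; 5,393,580 required, 5,393,580 in favor — approved.

Approved — every class gave the required vote.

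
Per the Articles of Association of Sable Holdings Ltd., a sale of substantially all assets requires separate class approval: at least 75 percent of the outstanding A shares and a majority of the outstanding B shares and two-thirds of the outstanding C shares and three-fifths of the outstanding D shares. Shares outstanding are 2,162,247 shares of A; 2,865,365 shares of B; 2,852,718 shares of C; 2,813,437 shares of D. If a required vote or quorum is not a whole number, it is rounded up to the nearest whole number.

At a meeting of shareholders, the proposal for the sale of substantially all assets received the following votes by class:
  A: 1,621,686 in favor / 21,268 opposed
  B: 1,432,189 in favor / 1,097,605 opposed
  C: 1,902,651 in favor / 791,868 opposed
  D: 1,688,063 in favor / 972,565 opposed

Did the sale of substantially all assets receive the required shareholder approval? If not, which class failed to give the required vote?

A: 3/4 of 2162247 = 1621685.25, rounded up to 1621686; 1,621,686 required, 1,621,686 in favor — approved.
B: a majority of 2865365 is 1432683; 1,432,683 required, 1,432,189 in favor — not approved.
C: 2/3 of 2852718 = 1901812; 1,901,812 required, 1,902,651 in favor — approved.
D: 3/5 of 2813437 = 1688062.20, rounded up to 1688063; 1,688,063 required, 1,688,063 in favor — approved.

Not approved — the B shares did not give the required vote.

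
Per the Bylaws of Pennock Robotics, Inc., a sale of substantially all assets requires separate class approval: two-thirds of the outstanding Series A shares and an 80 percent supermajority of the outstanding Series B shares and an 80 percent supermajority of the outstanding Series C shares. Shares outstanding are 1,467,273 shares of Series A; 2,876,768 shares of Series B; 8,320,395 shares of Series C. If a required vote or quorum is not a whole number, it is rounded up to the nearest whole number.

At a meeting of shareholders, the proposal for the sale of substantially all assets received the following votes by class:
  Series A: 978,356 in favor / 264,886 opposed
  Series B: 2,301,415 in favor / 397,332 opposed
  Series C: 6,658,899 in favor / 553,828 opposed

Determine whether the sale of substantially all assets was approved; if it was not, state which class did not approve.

Series A: 2/3 of 1467273 = 978182; 978,182 required, 978,356 in favor — approved.
Series B: 4/5 of 2876768 = 2301414.40, rounded up to 2301415; 2,301,415 required, 2,301,415 in favor — approved.
Series C: 4/5 of 8320395 = 6656316; 6,656,316 required, 6,658,899 in favor — approved.

Approved — every class gave the required vote.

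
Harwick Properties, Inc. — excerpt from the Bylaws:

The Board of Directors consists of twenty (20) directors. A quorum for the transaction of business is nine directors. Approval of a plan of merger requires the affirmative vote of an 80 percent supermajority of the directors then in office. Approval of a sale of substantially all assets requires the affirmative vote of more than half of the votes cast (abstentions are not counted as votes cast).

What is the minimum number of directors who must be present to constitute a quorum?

9

The quorum is fixed at 9.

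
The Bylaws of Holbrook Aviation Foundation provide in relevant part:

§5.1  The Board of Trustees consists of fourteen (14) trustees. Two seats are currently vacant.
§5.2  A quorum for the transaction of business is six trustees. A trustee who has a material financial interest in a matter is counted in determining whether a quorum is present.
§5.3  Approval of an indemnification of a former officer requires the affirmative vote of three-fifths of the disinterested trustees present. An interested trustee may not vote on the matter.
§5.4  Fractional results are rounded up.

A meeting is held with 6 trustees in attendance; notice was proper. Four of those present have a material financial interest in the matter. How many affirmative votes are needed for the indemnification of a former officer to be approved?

The indemnification of a former officer requires three-fifths of the disinterested trustees present (6 − 4 = 2).
3/5 of 2 = 1.20, rounded up to 2.

2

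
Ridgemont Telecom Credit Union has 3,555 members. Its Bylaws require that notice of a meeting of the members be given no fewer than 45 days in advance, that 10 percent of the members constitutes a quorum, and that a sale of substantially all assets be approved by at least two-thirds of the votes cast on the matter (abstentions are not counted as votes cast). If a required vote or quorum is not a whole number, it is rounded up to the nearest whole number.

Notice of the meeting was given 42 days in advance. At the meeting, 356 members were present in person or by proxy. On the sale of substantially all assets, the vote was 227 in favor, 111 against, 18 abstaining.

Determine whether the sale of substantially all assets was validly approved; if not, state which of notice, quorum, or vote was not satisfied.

Notice: 42 days given; 45 required. Not satisfied.
Quorum: 10% of 3,555 = 355.50, rounded up to 356; 356 present. Satisfied.
Vote: requires two-thirds of the votes cast (356 − 18 abstaining = 338); 2/3 of 338 = 225.33, rounded up to 226, so 226 needed; 227 in favor. Satisfied.

Invalid — notice requirement not satisfied.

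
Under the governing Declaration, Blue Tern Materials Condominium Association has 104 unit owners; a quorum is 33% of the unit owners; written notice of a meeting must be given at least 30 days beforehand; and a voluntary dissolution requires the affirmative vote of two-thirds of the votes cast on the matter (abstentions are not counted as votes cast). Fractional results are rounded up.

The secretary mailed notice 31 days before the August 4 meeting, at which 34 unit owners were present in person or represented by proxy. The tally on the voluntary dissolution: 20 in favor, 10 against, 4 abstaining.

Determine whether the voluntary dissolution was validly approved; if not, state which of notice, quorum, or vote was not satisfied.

Notice: 31 days given; 30 required. Satisfied.
Quorum: 33% of 104 = 34.32, rounded up to 35; 34 present. Not satisfied.
Vote: requires two-thirds of the votes cast (34 − 4 abstaining = 30); 2/3 of 30 = 20, so 20 needed; 20 in favor. Satisfied.

Invalid — quorum requirement not satisfied.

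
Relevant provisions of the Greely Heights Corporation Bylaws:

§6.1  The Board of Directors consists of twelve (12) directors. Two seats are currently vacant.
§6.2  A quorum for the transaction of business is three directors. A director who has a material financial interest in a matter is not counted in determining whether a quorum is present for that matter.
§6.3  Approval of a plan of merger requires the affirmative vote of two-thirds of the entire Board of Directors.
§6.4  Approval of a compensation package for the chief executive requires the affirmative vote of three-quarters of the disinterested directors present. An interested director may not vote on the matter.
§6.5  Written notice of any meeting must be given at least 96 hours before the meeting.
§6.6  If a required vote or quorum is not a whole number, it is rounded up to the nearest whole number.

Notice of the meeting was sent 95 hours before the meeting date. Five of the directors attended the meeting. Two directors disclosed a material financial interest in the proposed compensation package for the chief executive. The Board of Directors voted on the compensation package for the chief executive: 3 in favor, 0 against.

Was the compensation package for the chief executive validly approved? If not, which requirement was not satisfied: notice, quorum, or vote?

Invalid — notice requirement not satisfied.

Notice: 95 hours given; 96 required (95 < 96). Not satisfied.
Quorum: 5 present, but the 2 interested directors do not count, leaving 3. Quorum is 3. Satisfied.
Vote: the compensation package for the chief executive requires three-fourths of the disinterested directors present (5 − 2 = 3). 3/4 of 3 = 2.25, rounded up to 3, so 3 affirmative votes are needed; 3 voted in favor. Satisfied.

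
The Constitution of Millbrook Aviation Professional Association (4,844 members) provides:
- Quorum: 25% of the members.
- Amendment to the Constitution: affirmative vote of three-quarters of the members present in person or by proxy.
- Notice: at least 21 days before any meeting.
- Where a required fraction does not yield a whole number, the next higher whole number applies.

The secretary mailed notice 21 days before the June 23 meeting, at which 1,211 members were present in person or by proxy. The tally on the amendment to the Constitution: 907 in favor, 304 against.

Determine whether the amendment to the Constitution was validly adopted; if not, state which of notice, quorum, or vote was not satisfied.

Invalid — vote requirement not satisfied.

Notice: 21 days given; 21 required. Satisfied.
Quorum: 25% of 4,844 = 1,211; 1,211 present. Satisfied.
Vote: requires three-fourths of those present (1,211); 3/4 of 1211 = 908.25, rounded up to 909, so 909 needed; 907 in favor. Not satisfied.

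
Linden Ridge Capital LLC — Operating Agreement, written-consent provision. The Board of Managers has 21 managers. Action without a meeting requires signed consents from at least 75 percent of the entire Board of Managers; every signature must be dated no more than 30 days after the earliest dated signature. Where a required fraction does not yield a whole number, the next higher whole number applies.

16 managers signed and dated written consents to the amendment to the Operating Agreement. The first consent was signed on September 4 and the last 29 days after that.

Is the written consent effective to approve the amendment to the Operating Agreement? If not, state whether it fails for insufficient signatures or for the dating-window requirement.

Effective — both the signature and dating-window requirements are satisfied.

Signatures required: at least 75 percent of 21 — 3/4 of 21 = 15.75, rounded up to 16, so 16 needed; 16 signed. Sufficient.
Dating window: the latest signature is 29 days after the earliest; the limit is 30 days. Within the window.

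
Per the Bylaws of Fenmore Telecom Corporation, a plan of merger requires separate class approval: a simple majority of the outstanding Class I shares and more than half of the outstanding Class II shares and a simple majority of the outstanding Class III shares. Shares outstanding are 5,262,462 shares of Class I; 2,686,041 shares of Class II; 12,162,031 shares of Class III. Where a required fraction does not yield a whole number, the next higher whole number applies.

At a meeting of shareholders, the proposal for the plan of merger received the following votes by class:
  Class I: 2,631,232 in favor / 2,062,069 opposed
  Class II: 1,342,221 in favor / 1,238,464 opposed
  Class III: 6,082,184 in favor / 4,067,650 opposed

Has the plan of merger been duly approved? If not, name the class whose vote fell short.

Not approved — the Class II shares did not give the required vote.

Class I: a majority of 5262462 is 2631232; 2,631,232 required, 2,631,232 in favor — approved.
Class II: a majority of 2686041 is 1343021; 1,343,021 required, 1,342,221 in favor — not approved.
Class III: a majority of 12162031 is 6081016; 6,081,016 required, 6,082,184 in favor — approved.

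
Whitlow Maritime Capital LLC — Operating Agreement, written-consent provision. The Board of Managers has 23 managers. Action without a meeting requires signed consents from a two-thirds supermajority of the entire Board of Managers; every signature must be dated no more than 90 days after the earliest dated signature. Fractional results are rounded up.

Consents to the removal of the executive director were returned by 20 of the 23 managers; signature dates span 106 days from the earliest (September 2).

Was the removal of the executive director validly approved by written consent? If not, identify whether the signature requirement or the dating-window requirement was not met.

Signatures required: a two-thirds supermajority of 23 — 2/3 of 23 = 15.33, rounded up to 16, so 16 needed; 20 signed. Sufficient.
Dating window: the latest signature is 106 days after the earliest; the limit is 90 days. Outside the window.

Not effective — dating-window requirement not satisfied.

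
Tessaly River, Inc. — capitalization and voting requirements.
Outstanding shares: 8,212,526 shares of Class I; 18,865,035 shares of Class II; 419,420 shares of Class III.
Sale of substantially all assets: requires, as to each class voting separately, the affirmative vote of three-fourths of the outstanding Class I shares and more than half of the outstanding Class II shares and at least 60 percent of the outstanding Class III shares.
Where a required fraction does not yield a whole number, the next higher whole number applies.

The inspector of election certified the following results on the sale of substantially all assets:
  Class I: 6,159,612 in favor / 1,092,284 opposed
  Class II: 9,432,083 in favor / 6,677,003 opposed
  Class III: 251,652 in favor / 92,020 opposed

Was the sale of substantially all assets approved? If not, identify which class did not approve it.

Class I: 3/4 of 8212526 = 6159394.50, rounded up to 6159395; 6,159,395 required, 6,159,612 in favor — approved.
Class II: a majority of 18865035 is 9432518; 9,432,518 required, 9,432,083 in favor — not approved.
Class III: 3/5 of 419420 = 251652; 251,652 required, 251,652 in favor — approved.

Not approved — the Class II shares did not give the required vote.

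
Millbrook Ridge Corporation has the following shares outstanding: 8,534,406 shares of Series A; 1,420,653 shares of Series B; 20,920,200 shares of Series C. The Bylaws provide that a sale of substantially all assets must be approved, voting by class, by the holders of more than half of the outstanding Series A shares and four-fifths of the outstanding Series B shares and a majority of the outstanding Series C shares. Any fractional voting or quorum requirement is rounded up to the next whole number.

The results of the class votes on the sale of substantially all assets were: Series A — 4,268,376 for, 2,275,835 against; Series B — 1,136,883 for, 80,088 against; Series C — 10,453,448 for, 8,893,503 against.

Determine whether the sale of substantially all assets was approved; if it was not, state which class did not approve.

Series A: a majority of 8534406 is 4267204; 4,267,204 required, 4,268,376 in favor — approved.
Series B: 4/5 of 1420653 = 1136522.40, rounded up to 1136523; 1,136,523 required, 1,136,883 in favor — approved.
Series C: a majority of 20920200 is 10460101; 10,460,101 required, 10,453,448 in favor — not approved.

Not approved — the Series C shares did not give the required vote.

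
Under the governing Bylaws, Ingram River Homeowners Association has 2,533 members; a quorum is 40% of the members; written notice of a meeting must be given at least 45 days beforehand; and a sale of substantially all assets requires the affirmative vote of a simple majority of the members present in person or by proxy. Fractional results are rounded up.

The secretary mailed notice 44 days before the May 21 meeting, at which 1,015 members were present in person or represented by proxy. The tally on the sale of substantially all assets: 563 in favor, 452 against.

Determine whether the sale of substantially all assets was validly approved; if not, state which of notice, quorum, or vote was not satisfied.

Invalid — notice requirement not satisfied.

Notice: 44 days given; 45 required. Not satisfied.
Quorum: 40% of 2,533 = 1,013.20, rounded up to 1,014; 1,015 present. Satisfied.
Vote: requires a majority of those present (1,015); a majority of 1015 is 508, so 508 needed; 563 in favor. Satisfied.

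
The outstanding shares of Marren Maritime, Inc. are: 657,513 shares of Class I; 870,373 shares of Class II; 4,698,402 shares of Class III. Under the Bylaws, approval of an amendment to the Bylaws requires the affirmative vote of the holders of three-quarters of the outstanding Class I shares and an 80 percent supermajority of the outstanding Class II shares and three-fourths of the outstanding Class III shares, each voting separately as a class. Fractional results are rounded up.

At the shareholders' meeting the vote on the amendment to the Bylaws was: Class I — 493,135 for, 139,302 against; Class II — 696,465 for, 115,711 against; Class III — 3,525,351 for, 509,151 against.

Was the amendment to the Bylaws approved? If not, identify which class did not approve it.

Approved — every class gave the required vote.

Class I: 3/4 of 657513 = 493134.75, rounded up to 493135; 493,135 required, 493,135 in favor — approved.
Class II: 4/5 of 870373 = 696298.40, rounded up to 696299; 696,299 required, 696,465 in favor — approved.
Class III: 3/4 of 4698402 = 3523801.50, rounded up to 3523802; 3,523,802 required, 3,525,351 in favor — approved.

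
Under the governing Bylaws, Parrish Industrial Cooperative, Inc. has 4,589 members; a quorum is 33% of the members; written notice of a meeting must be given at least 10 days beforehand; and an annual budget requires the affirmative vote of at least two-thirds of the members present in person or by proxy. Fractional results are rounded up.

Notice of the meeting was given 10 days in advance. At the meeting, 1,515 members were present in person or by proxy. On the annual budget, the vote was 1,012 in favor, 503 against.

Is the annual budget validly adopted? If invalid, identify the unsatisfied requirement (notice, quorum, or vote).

Valid — all requirements satisfied.

Notice: 10 days given; 10 required. Satisfied.
Quorum: 33% of 4,589 = 1,514.37, rounded up to 1,515; 1,515 present. Satisfied.
Vote: requires two-thirds of those present (1,515); 2/3 of 1515 = 1010, so 1,010 needed; 1,012 in favor. Satisfied.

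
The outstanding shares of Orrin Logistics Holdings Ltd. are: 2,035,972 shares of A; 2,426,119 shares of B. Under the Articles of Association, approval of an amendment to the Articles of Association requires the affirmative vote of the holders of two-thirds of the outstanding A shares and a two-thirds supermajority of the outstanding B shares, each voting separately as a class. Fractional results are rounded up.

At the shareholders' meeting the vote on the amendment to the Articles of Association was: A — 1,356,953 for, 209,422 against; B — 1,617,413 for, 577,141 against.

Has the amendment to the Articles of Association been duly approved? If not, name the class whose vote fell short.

Not approved — the A shares did not give the required vote.

A: 2/3 of 2035972 = 1357314.67, rounded up to 1357315; 1,357,315 required, 1,356,953 in favor — not approved.
B: 2/3 of 2426119 = 1617412.67, rounded up to 1617413; 1,617,413 required, 1,617,413 in favor — approved.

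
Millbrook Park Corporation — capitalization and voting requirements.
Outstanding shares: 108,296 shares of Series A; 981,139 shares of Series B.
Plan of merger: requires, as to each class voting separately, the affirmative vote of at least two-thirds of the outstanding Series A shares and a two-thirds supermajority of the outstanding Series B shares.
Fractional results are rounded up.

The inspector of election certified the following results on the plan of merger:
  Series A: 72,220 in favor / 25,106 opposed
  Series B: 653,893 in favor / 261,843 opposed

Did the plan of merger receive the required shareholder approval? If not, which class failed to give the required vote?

Not approved — the Series B shares did not give the required vote.

Series A: 2/3 of 108296 = 72197.33, rounded up to 72198; 72,198 required, 72,220 in favor — approved.
Series B: 2/3 of 981139 = 654092.67, rounded up to 654093; 654,093 required, 653,893 in favor — not approved.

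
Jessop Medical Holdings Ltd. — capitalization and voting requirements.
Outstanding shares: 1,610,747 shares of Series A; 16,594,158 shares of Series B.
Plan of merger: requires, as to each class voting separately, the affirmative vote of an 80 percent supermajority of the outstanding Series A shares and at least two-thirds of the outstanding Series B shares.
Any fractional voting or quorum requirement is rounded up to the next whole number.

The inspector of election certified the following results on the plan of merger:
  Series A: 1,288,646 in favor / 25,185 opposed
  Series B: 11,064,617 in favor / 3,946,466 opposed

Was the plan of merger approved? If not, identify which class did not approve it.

Series A: 4/5 of 1610747 = 1288597.60, rounded up to 1288598; 1,288,598 required, 1,288,646 in favor — approved.
Series B: 2/3 of 16594158 = 11062772; 11,062,772 required, 11,064,617 in favor — approved.

Approved — every class gave the required vote.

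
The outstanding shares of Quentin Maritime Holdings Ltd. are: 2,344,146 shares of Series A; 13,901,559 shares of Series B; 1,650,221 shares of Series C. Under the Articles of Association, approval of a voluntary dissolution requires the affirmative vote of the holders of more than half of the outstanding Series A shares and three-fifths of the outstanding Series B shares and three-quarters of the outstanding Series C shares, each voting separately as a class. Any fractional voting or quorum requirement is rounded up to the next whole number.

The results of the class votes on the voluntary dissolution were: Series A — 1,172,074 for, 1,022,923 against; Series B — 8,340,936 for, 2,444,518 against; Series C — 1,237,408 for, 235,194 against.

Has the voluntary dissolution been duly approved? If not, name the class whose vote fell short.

Not approved — the Series C shares did not give the required vote.

Series A: a majority of 2344146 is 1172074; 1,172,074 required, 1,172,074 in favor — approved.
Series B: 3/5 of 13901559 = 8340935.40, rounded up to 8340936; 8,340,936 required, 8,340,936 in favor — approved.
Series C: 3/4 of 1650221 = 1237665.75, rounded up to 1237666; 1,237,666 required, 1,237,408 in favor — not approved.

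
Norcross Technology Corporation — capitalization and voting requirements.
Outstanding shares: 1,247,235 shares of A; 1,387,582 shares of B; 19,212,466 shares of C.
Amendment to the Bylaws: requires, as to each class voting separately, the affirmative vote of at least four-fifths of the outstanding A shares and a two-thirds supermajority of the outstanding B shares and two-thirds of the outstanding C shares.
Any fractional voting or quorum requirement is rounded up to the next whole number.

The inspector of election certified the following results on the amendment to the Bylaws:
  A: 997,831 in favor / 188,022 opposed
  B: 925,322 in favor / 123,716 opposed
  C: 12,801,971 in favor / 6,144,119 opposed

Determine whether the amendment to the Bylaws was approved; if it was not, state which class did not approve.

Not approved — the C shares did not give the required vote.

A: 4/5 of 1247235 = 997788; 997,788 required, 997,831 in favor — approved.
B: 2/3 of 1387582 = 925054.67, rounded up to 925055; 925,055 required, 925,322 in favor — approved.
C: 2/3 of 19212466 = 12808310.67, rounded up to 12808311; 12,808,311 required, 12,801,971 in favor — not approved.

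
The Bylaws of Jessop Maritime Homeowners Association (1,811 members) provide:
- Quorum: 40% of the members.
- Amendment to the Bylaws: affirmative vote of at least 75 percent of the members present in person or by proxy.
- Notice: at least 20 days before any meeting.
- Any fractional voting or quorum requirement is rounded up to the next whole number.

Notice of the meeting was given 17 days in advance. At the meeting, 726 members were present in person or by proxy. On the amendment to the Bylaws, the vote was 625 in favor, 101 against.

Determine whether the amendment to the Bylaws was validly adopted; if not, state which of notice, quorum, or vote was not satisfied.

Invalid — notice requirement not satisfied.

Notice: 17 days given; 20 required. Not satisfied.
Quorum: 40% of 1,811 = 724.40, rounded up to 725; 726 present. Satisfied.
Vote: requires three-fourths of those present (726); 3/4 of 726 = 544.50, rounded up to 545, so 545 needed; 625 in favor. Satisfied.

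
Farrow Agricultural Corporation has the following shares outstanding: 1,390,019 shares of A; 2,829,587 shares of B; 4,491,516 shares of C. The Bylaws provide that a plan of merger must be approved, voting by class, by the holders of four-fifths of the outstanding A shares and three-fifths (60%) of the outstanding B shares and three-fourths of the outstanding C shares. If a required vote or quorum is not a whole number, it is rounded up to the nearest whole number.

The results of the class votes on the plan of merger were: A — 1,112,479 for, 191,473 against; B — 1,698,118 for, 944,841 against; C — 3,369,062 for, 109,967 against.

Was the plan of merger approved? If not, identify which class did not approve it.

A: 4/5 of 1390019 = 1112015.20, rounded up to 1112016; 1,112,016 required, 1,112,479 in favor — approved.
B: 3/5 of 2829587 = 1697752.20, rounded up to 1697753; 1,697,753 required, 1,698,118 in favor — approved.
C: 3/4 of 4491516 = 3368637; 3,368,637 required, 3,369,062 in favor — approved.

Approved — every class gave the required vote.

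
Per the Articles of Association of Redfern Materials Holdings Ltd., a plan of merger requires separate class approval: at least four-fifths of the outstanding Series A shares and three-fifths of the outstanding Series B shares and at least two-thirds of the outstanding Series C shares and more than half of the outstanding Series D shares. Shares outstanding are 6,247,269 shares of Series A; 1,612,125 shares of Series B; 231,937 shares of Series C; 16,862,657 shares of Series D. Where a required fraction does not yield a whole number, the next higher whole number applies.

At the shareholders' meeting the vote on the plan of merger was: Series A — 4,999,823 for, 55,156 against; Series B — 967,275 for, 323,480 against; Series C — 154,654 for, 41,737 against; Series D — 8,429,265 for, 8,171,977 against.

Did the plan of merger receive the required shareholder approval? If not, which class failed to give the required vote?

Series A: 4/5 of 6247269 = 4997815.20, rounded up to 4997816; 4,997,816 required, 4,999,823 in favor — approved.
Series B: 3/5 of 1612125 = 967275; 967,275 required, 967,275 in favor — approved.
Series C: 2/3 of 231937 = 154624.67, rounded up to 154625; 154,625 required, 154,654 in favor — approved.
Series D: a majority of 16862657 is 8431329; 8,431,329 required, 8,429,265 in favor — not approved.

Not approved — the Series D shares did not give the required vote.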